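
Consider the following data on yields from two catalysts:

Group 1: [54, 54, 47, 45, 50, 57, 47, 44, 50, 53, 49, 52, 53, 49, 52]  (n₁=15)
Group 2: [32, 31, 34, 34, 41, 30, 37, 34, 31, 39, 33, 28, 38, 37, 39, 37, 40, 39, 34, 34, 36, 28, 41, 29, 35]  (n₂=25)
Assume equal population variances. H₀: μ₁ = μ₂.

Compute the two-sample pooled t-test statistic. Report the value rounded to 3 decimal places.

x̄₁=50.400, s₁=3.641, n₁=15
x̄₂=34.840, s₂=3.955, n₂=25
s_p² = [14·3.641² + 24·3.955²]/38 = 14.7621
SE = √(s_p²·(1/15+1/25)) = 1.2548
t = (50.400−34.840)/1.2548 = 12.4000
df = 38

test statistic = 12.400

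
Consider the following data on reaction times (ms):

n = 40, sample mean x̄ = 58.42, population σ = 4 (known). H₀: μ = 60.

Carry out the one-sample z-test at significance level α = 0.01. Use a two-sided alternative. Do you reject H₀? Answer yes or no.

SE = σ/√n = 4/√40 = 0.6325
z = (x̄−μ₀)/SE = (58.42−60)/0.6325 = -2.4982
p-value (two-sided) = 0.01248
At α=0.01: p ≥ α → fail to reject H₀

reject H₀: no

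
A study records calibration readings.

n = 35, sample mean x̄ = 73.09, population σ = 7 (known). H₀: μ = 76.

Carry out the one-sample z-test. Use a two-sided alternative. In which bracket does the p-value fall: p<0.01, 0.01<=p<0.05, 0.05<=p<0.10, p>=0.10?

SE = σ/√n = 7/√35 = 1.1832
z = (x̄−μ₀)/SE = (73.09−76)/1.1832 = -2.4594
p-value (two-sided) = 0.01392
→ bracket: 0.01<=p<0.05

p-value bracket: 0.01<=p<0.05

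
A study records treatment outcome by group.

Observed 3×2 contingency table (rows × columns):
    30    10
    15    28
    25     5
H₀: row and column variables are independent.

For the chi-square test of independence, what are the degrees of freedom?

degrees of freedom = 2

df = (r−1)(c−1) = (3−1)·(2−1) = 2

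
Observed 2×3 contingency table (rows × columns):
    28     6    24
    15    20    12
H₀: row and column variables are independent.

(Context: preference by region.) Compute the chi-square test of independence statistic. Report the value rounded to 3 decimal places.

Row totals [58, 47], col totals [43, 26, 36], n=105
χ² = (28−23.75)²/23.75 + (6−14.36)²/14.36 + (24−19.89)²/19.89 + (15−19.25)²/19.25 + (20−11.64)²/11.64 + (12−16.11)²/16.11 = 14.4752
df = 2

test statistic = 14.475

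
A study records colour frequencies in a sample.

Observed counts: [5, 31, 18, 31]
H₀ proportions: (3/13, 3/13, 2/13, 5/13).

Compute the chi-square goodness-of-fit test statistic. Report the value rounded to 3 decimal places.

n = 85; E_i = n·p_i = [19.62, 19.62, 13.08, 32.69]
χ² = (5−19.62)²/19.62 + (31−19.62)²/19.62 + (18−13.08)²/13.08 + (31−32.69)²/32.69 = 19.4384
df = 3

test statistic = 19.438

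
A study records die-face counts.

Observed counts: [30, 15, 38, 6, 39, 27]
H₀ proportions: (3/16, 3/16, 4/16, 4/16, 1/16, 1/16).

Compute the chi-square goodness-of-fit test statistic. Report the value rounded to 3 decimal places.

n = 155; E_i = n·p_i = [29.06, 29.06, 38.75, 38.75, 9.69, 9.69]
χ² = (30−29.06)²/29.06 + (15−29.06)²/29.06 + (38−38.75)²/38.75 + (6−38.75)²/38.75 + (39−9.69)²/9.69 + (27−9.69)²/9.69 = 154.1613
df = 5

test statistic = 154.161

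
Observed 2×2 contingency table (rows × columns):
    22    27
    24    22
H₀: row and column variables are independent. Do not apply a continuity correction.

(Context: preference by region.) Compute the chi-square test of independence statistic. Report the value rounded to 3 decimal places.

test statistic = 0.503

Row totals [49, 46], col totals [46, 49], n=95
χ² = (22−23.73)²/23.73 + (27−25.27)²/25.27 + (24−22.27)²/22.27 + (22−23.73)²/23.73 = 0.5029
df = 1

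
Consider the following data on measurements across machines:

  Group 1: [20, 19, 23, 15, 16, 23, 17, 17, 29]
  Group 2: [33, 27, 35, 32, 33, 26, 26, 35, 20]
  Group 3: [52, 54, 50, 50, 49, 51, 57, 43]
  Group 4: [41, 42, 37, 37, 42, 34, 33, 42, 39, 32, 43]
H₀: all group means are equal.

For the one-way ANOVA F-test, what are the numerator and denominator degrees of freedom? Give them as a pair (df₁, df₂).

k = 4 groups, N = 37 total
df = (k−1, N−k) = (4−1, 37−4) = (3, 33)

degrees of freedom = [3, 33]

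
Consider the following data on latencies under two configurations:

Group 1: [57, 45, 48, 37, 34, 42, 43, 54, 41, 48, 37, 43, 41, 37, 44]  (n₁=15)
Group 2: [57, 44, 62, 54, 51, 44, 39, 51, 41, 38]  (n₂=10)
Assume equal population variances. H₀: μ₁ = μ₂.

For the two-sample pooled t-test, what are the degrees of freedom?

df = n₁ + n₂ − 2 = 15 + 10 − 2 = 23

degrees of freedom = 23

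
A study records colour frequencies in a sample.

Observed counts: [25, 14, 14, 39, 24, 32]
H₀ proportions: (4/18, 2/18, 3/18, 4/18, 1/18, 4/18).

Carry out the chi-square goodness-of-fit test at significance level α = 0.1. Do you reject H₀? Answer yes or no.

reject H₀: yes

n = 148; E_i = n·p_i = [32.89, 16.44, 24.67, 32.89, 8.22, 32.89]
χ² = (25−32.89)²/32.89 + (14−16.44)²/16.44 + (14−24.67)²/24.67 + (39−32.89)²/32.89 + (24−8.22)²/8.22 + (32−32.89)²/32.89 = 38.3041
df = 5
p-value (upper-tail) = 0.00000
At α=0.1: p < α → reject H₀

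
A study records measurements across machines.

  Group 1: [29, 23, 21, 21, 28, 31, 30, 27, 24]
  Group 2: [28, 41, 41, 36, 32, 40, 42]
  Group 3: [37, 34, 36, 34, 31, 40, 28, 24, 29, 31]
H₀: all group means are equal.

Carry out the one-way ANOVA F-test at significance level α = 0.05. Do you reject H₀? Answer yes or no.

reject H₀: yes

Group means [26.00, 37.14, 32.40], grand mean 31.462
SSB = Σnᵢ(x̄ᵢ−x̄)² = 503.204; SSW = ΣΣ(x−x̄ᵢ)² = 493.257
MSB = 503.204/2 = 251.6022; MSW = 493.257/23 = 21.4460
F = MSB/MSW = 11.7319
df = (2, 23)
p-value (upper-tail) = 0.00031
At α=0.05: p < α → reject H₀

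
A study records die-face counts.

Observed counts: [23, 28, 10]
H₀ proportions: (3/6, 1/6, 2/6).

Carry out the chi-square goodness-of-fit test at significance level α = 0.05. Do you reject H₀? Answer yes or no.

reject H₀: yes

n = 61; E_i = n·p_i = [30.50, 10.17, 20.33]
χ² = (23−30.50)²/30.50 + (28−10.17)²/10.17 + (10−20.33)²/20.33 = 38.3770
df = 2
p-value (upper-tail) = 0.00000
At α=0.05: p < α → reject H₀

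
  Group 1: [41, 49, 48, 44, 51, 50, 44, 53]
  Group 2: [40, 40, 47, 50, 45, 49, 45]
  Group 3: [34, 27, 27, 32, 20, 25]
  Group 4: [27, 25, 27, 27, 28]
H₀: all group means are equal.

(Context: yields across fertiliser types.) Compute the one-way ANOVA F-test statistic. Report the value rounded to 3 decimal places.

Group means [47.50, 45.14, 27.50, 26.80], grand mean 38.269
SSB = Σnᵢ(x̄ᵢ−x̄)² = 2365.958; SSW = ΣΣ(x−x̄ᵢ)² = 343.157
MSB = 2365.958/3 = 788.6527; MSW = 343.157/22 = 15.5981
F = MSB/MSW = 50.5610
df = (3, 22)

test statistic = 50.561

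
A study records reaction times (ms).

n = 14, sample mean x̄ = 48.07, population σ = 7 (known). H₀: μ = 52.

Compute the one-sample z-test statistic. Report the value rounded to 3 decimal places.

SE = σ/√n = 7/√14 = 1.8708
z = (x̄−μ₀)/SE = (48.07−52)/1.8708 = -2.1007

test statistic = -2.101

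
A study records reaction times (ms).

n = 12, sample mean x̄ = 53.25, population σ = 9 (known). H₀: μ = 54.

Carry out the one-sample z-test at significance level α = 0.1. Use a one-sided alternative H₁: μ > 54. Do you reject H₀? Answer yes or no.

SE = σ/√n = 9/√12 = 2.5981
z = (x̄−μ₀)/SE = (53.25−54)/2.5981 = -0.2887
p-value (one-sided, H₁ greater) = 0.61359
At α=0.1: p ≥ α → fail to reject H₀

reject H₀: no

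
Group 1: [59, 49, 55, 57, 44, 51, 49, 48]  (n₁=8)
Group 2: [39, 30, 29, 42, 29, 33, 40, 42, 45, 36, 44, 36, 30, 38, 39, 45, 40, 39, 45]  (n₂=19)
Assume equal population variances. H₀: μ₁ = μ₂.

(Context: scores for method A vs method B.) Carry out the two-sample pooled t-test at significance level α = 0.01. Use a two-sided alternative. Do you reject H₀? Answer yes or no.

reject H₀: yes

x̄₁=51.500, s₁=5.071, n₁=8
x̄₂=37.947, s₂=5.522, n₂=19
s_p² = [7·5.071² + 18·5.522²]/25 = 29.1579
SE = √(s_p²·(1/8+1/19)) = 2.2758
t = (51.500−37.947)/2.2758 = 5.9551
df = 25
p-value (two-sided) = 0.00000
At α=0.01: p < α → reject H₀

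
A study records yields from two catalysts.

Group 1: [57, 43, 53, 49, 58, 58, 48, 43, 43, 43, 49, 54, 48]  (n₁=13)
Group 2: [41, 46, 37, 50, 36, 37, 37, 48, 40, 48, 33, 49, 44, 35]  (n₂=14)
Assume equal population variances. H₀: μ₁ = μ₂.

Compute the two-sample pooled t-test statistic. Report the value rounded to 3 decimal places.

x̄₁=49.692, s₁=5.822, n₁=13
x̄₂=41.500, s₂=5.867, n₂=14
s_p² = [12·5.822² + 13·5.867²]/25 = 34.1708
SE = √(s_p²·(1/13+1/14)) = 2.2515
t = (49.692−41.500)/2.2515 = 3.6386
df = 25

test statistic = 3.639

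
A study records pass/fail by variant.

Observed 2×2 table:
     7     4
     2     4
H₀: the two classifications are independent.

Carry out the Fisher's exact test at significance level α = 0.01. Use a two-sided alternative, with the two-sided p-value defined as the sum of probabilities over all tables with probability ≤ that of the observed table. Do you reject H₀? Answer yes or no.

reject H₀: no

Margins: r₁=11, r₂=6, c₁=9, c₂=8, n=17
p_obs = C(11,7)·C(6,2)/C(17,9); sum pmf over tables with pmf ≤ p_obs
p-value (two-sided) = 0.33484
At α=0.01: p ≥ α → fail to reject H₀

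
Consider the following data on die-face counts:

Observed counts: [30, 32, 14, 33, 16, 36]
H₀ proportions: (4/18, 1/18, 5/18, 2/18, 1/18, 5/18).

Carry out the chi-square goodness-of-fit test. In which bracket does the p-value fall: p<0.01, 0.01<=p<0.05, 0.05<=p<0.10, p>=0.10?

n = 161; E_i = n·p_i = [35.78, 8.94, 44.72, 17.89, 8.94, 44.72]
χ² = (30−35.78)²/35.78 + (32−8.94)²/8.94 + (14−44.72)²/44.72 + (33−17.89)²/17.89 + (16−8.94)²/8.94 + (36−44.72)²/44.72 = 101.4981
df = 5
p-value (upper-tail) = 0.00000
→ bracket: p<0.01

p-value bracket: p<0.01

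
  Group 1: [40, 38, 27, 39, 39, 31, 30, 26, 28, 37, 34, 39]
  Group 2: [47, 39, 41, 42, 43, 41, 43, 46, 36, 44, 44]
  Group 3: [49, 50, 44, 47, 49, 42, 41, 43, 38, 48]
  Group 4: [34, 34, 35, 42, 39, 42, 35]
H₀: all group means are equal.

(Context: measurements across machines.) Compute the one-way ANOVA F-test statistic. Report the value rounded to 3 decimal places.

test statistic = 15.125

Group means [34.00, 42.36, 45.10, 37.29], grand mean 39.650
SSB = Σnᵢ(x̄ᵢ−x̄)² = 800.226; SSW = ΣΣ(x−x̄ᵢ)² = 634.874
MSB = 800.226/3 = 266.7420; MSW = 634.874/36 = 17.6354
F = MSB/MSW = 15.1254
df = (3, 36)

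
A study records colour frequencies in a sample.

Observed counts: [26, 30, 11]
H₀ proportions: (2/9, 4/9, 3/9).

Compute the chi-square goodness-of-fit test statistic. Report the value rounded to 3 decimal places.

test statistic = 14.045

n = 67; E_i = n·p_i = [14.89, 29.78, 22.33]
χ² = (26−14.89)²/14.89 + (30−29.78)²/29.78 + (11−22.33)²/22.33 = 14.0448
df = 2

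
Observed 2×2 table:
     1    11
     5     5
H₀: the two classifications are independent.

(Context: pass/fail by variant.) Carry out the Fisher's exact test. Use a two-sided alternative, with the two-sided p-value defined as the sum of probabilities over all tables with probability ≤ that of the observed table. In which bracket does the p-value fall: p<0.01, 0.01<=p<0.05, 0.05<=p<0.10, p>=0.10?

p-value bracket: 0.05<=p<0.10

Margins: r₁=12, r₂=10, c₁=6, c₂=16, n=22
p_obs = C(12,1)·C(10,5)/C(22,6); sum pmf over tables with pmf ≤ p_obs
p-value (two-sided) = 0.05573
→ bracket: 0.05<=p<0.10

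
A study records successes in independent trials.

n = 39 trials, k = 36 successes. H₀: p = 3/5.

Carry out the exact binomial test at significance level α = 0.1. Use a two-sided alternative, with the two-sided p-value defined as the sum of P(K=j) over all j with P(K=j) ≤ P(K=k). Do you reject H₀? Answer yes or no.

reject H₀: yes

Exact binomial: n=39, k=36, p₀=3/5=0.6000
P(X=j) = C(n,j)·p₀^j·(1−p₀)^(n−j); p = Σ P(X=j) over j with P(X=j) ≤ P(X=36)
p-value (two-sided) = 0.00001
At α=0.1: p < α → reject H₀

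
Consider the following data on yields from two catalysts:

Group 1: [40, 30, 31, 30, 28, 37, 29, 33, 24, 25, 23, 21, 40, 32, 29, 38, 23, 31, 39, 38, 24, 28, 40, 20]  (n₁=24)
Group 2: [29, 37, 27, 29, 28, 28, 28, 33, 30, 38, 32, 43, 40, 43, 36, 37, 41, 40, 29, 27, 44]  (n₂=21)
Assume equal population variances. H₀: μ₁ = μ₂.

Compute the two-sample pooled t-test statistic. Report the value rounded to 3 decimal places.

x̄₁=30.542, s₁=6.433, n₁=24
x̄₂=34.238, s₂=6.008, n₂=21
s_p² = [23·6.433² + 20·6.008²]/43 = 38.9248
SE = √(s_p²·(1/24+1/21)) = 1.8643
t = (30.542−34.238)/1.8643 = -1.9828
df = 43

test statistic = -1.983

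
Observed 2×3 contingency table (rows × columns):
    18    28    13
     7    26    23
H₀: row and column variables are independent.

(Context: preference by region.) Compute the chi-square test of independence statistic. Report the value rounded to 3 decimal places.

Row totals [59, 56], col totals [25, 54, 36], n=115
χ² = (18−12.83)²/12.83 + (28−27.70)²/27.70 + (13−18.47)²/18.47 + (7−12.17)²/12.17 + (26−26.30)²/26.30 + (23−17.53)²/17.53 = 7.6188
df = 2

test statistic = 7.619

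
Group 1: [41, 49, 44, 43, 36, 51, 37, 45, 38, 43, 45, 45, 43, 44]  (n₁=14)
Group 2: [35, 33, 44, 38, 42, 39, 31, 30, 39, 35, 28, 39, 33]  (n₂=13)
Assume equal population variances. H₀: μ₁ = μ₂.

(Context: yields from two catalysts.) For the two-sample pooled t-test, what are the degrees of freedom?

df = n₁ + n₂ − 2 = 14 + 13 − 2 = 25

degrees of freedom = 25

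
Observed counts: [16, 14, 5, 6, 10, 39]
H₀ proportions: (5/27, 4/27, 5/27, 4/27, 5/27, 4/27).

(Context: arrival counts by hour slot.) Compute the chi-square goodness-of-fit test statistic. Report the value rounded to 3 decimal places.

n = 90; E_i = n·p_i = [16.67, 13.33, 16.67, 13.33, 16.67, 13.33]
χ² = (16−16.67)²/16.67 + (14−13.33)²/13.33 + (5−16.67)²/16.67 + (6−13.33)²/13.33 + (10−16.67)²/16.67 + (39−13.33)²/13.33 = 64.3350
df = 5

test statistic = 64.335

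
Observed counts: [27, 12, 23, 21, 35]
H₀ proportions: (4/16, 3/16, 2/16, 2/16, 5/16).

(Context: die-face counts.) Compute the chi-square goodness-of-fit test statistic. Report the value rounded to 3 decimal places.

n = 118; E_i = n·p_i = [29.50, 22.12, 14.75, 14.75, 36.88]
χ² = (27−29.50)²/29.50 + (12−22.12)²/22.12 + (23−14.75)²/14.75 + (21−14.75)²/14.75 + (35−36.88)²/36.88 = 12.2034
df = 4

test statistic = 12.203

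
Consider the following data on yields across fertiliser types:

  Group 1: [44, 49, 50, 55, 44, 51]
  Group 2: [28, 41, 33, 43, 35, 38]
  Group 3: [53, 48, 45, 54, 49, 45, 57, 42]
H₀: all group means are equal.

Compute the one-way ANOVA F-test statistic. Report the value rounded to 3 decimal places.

test statistic = 13.356

Group means [48.83, 36.33, 49.12], grand mean 45.200
SSB = Σnᵢ(x̄ᵢ−x̄)² = 674.158; SSW = ΣΣ(x−x̄ᵢ)² = 429.042
MSB = 674.158/2 = 337.0792; MSW = 429.042/17 = 25.2377
F = MSB/MSW = 13.3562
df = (2, 17)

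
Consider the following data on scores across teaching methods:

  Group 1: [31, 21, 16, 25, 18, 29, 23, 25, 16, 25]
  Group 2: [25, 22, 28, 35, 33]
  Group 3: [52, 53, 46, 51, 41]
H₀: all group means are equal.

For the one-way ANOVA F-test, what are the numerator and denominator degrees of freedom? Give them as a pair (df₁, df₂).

degrees of freedom = [2, 17]

k = 3 groups, N = 20 total
df = (k−1, N−k) = (3−1, 20−3) = (2, 17)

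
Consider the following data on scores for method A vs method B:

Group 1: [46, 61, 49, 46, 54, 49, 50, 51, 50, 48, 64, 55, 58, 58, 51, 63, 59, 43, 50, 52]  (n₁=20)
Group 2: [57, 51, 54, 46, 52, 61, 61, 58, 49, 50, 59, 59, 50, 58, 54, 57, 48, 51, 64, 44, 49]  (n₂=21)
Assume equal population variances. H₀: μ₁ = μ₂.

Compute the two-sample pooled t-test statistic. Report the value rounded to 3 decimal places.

x̄₁=52.850, s₁=5.923, n₁=20
x̄₂=53.905, s₂=5.485, n₂=21
s_p² = [19·5.923² + 20·5.485²]/39 = 32.5220
SE = √(s_p²·(1/20+1/21)) = 1.7818
t = (52.850−53.905)/1.7818 = -0.5920
df = 39

test statistic = -0.592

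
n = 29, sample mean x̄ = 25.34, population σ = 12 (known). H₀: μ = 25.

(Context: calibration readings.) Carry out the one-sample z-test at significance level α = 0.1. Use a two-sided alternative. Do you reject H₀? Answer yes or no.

reject H₀: no

SE = σ/√n = 12/√29 = 2.2283
z = (x̄−μ₀)/SE = (25.34−25)/2.2283 = 0.1526
p-value (two-sided) = 0.87873
At α=0.1: p ≥ α → fail to reject H₀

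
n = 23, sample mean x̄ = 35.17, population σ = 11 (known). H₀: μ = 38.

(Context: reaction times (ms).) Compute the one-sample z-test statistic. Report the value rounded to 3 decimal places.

SE = σ/√n = 11/√23 = 2.2937
z = (x̄−μ₀)/SE = (35.17−38)/2.2937 = -1.2338

test statistic = -1.234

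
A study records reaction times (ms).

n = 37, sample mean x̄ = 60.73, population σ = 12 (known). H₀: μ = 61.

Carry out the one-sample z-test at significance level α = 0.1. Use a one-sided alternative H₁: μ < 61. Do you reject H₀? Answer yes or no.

SE = σ/√n = 12/√37 = 1.9728
z = (x̄−μ₀)/SE = (60.73−61)/1.9728 = -0.1369
p-value (one-sided, H₁ less) = 0.44557
At α=0.1: p ≥ α → fail to reject H₀

reject H₀: no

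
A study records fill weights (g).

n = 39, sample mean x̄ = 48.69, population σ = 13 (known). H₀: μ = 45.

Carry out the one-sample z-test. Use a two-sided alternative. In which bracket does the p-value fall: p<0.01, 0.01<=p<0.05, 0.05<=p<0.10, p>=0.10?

p-value bracket: 0.05<=p<0.10

SE = σ/√n = 13/√39 = 2.0817
z = (x̄−μ₀)/SE = (48.69−45)/2.0817 = 1.7726
p-value (two-sided) = 0.07629
→ bracket: 0.05<=p<0.10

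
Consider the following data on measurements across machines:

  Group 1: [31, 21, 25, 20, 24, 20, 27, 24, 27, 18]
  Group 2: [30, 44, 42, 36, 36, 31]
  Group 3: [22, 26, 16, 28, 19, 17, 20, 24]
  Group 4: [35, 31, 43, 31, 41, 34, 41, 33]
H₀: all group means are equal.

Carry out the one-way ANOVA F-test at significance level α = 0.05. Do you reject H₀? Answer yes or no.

Group means [23.70, 36.50, 21.50, 36.12], grand mean 28.656
SSB = Σnᵢ(x̄ᵢ−x̄)² = 1470.744; SSW = ΣΣ(x−x̄ᵢ)² = 594.475
MSB = 1470.744/3 = 490.2479; MSW = 594.475/28 = 21.2312
F = MSB/MSW = 23.0909
df = (3, 28)
p-value (upper-tail) = 0.00000
At α=0.05: p < α → reject H₀

reject H₀: yes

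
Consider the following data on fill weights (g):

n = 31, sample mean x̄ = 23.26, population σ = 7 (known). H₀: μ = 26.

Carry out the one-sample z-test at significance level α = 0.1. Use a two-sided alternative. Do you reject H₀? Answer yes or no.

SE = σ/√n = 7/√31 = 1.2572
z = (x̄−μ₀)/SE = (23.26−26)/1.2572 = -2.1794
p-value (two-sided) = 0.02930
At α=0.1: p < α → reject H₀

reject H₀: yes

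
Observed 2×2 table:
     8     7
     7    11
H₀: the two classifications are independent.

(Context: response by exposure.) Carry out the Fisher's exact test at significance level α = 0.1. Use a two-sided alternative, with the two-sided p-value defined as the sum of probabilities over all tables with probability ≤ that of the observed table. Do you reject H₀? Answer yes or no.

Margins: r₁=15, r₂=18, c₁=15, c₂=18, n=33
p_obs = C(15,8)·C(18,7)/C(33,15); sum pmf over tables with pmf ≤ p_obs
p-value (two-sided) = 0.49388
At α=0.1: p ≥ α → fail to reject H₀

reject H₀: no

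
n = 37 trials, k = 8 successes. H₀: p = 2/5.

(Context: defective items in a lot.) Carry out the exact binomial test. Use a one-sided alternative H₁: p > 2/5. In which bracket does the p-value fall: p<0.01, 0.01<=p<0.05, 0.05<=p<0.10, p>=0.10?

p-value bracket: p>=0.10

Exact binomial: n=37, k=8, p₀=2/5=0.4000
P(X≥8) from Σ C(n,i)·p₀^i·(1−p₀)^(n−i)
p-value (one-sided, H₁ greater) = 0.99456
→ bracket: p>=0.10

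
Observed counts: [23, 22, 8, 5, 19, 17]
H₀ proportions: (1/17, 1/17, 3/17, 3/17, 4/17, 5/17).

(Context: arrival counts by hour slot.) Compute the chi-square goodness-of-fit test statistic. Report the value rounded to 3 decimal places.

n = 94; E_i = n·p_i = [5.53, 5.53, 16.59, 16.59, 22.12, 27.65]
χ² = (23−5.53)²/5.53 + (22−5.53)²/5.53 + (8−16.59)²/16.59 + (5−16.59)²/16.59 + (19−22.12)²/22.12 + (17−27.65)²/27.65 = 121.3424
df = 5

test statistic = 121.342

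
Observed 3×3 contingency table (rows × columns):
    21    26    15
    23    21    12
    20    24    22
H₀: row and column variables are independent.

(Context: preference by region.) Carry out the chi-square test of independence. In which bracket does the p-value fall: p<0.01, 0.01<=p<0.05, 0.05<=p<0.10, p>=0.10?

Row totals [62, 56, 66], col totals [64, 71, 49], n=184
χ² = (21−21.57)²/21.57 + (26−23.92)²/23.92 + (15−16.51)²/16.51 + (23−19.48)²/19.48 + (21−21.61)²/21.61 + (12−14.91)²/14.91 + (20−22.96)²/22.96 + (24−25.47)²/25.47 + (22−17.58)²/17.58 = 3.1350
df = 4
p-value (upper-tail) = 0.53550
→ bracket: p>=0.10

p-value bracket: p>=0.10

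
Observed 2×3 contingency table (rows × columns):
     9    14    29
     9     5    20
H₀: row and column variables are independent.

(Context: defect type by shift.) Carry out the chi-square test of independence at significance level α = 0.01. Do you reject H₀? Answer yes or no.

reject H₀: no

Row totals [52, 34], col totals [18, 19, 49], n=86
χ² = (9−10.88)²/10.88 + (14−11.49)²/11.49 + (29−29.63)²/29.63 + (9−7.12)²/7.12 + (5−7.51)²/7.51 + (20−19.37)²/19.37 = 2.2472
df = 2
p-value (upper-tail) = 0.32510
At α=0.01: p ≥ α → fail to reject H₀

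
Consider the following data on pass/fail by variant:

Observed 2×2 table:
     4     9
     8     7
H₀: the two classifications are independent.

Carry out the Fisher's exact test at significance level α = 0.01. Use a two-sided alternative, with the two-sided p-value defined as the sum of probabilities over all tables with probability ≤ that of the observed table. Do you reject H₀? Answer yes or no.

Margins: r₁=13, r₂=15, c₁=12, c₂=16, n=28
p_obs = C(13,4)·C(15,8)/C(28,12); sum pmf over tables with pmf ≤ p_obs
p-value (two-sided) = 0.27606
At α=0.01: p ≥ α → fail to reject H₀

reject H₀: no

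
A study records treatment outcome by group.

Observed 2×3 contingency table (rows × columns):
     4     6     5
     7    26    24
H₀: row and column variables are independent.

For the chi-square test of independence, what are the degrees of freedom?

df = (r−1)(c−1) = (2−1)·(3−1) = 2

degrees of freedom = 2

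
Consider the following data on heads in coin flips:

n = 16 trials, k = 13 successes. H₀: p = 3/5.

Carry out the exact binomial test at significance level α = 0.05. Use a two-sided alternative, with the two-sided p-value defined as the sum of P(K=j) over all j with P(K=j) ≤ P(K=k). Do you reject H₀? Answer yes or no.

reject H₀: no

Exact binomial: n=16, k=13, p₀=3/5=0.6000
P(X=j) = C(n,j)·p₀^j·(1−p₀)^(n−j); p = Σ P(X=j) over j with P(X=j) ≤ P(X=13)
p-value (two-sided) = 0.12347
At α=0.05: p ≥ α → fail to reject H₀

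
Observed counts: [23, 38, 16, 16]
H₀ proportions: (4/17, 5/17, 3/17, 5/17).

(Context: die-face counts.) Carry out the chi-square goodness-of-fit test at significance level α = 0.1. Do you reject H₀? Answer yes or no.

reject H₀: yes

n = 93; E_i = n·p_i = [21.88, 27.35, 16.41, 27.35]
χ² = (23−21.88)²/21.88 + (38−27.35)²/27.35 + (16−16.41)²/16.41 + (16−27.35)²/27.35 = 8.9238
df = 3
p-value (upper-tail) = 0.03032
At α=0.1: p < α → reject H₀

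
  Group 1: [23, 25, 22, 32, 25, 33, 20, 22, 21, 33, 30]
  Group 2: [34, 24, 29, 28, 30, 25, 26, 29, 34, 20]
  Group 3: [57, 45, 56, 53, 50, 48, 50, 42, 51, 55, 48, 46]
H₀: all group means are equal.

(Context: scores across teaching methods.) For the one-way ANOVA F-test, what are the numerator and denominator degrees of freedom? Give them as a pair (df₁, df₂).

degrees of freedom = [2, 30]

k = 3 groups, N = 33 total
df = (k−1, N−k) = (3−1, 33−3) = (2, 30)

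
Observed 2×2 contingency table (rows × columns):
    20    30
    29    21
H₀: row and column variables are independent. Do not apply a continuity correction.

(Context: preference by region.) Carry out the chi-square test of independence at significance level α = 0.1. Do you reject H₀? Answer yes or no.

Row totals [50, 50], col totals [49, 51], n=100
χ² = (20−24.50)²/24.50 + (30−25.50)²/25.50 + (29−24.50)²/24.50 + (21−25.50)²/25.50 = 3.2413
df = 1
p-value (upper-tail) = 0.07180
At α=0.1: p < α → reject H₀

reject H₀: yes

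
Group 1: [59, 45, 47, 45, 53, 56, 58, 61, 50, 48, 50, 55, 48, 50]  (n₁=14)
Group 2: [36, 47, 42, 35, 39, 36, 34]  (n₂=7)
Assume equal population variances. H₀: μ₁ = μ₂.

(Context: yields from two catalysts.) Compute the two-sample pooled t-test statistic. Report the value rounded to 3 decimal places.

test statistic = 5.693

x̄₁=51.786, s₁=5.250, n₁=14
x̄₂=38.429, s₂=4.650, n₂=7
s_p² = [13·5.250² + 6·4.650²]/19 = 25.6880
SE = √(s_p²·(1/14+1/7)) = 2.3462
t = (51.786−38.429)/2.3462 = 5.6931
df = 19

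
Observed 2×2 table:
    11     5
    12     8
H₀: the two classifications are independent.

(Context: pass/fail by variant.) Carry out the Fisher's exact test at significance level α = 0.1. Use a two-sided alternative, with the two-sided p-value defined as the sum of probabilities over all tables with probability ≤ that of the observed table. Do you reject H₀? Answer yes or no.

reject H₀: no

Margins: r₁=16, r₂=20, c₁=23, c₂=13, n=36
p_obs = C(16,11)·C(20,12)/C(36,23); sum pmf over tables with pmf ≤ p_obs
p-value (two-sided) = 0.73136
At α=0.1: p ≥ α → fail to reject H₀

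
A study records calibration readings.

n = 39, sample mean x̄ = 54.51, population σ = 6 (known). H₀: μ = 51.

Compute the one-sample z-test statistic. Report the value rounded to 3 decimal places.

test statistic = 3.653

SE = σ/√n = 6/√39 = 0.9608
z = (x̄−μ₀)/SE = (54.51−51)/0.9608 = 3.6533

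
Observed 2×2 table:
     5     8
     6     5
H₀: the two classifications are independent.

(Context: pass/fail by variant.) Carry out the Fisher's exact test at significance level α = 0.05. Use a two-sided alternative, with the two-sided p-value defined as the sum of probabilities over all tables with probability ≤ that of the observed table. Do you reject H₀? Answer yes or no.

reject H₀: no

Margins: r₁=13, r₂=11, c₁=11, c₂=13, n=24
p_obs = C(13,5)·C(11,6)/C(24,11); sum pmf over tables with pmf ≤ p_obs
p-value (two-sided) = 0.68239
At α=0.05: p ≥ α → fail to reject H₀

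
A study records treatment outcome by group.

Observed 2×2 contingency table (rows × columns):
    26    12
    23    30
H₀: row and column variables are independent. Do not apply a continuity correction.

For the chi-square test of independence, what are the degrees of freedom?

df = (r−1)(c−1) = (2−1)·(2−1) = 1

degrees of freedom = 1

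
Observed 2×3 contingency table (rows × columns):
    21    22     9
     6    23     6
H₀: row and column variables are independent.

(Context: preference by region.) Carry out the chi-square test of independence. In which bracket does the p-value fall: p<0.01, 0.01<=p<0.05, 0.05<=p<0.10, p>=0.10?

p-value bracket: 0.05<=p<0.10

Row totals [52, 35], col totals [27, 45, 15], n=87
χ² = (21−16.14)²/16.14 + (22−26.90)²/26.90 + (9−8.97)²/8.97 + (6−10.86)²/10.86 + (23−18.10)²/18.10 + (6−6.03)²/6.03 = 5.8574
df = 2
p-value (upper-tail) = 0.05347
→ bracket: 0.05<=p<0.10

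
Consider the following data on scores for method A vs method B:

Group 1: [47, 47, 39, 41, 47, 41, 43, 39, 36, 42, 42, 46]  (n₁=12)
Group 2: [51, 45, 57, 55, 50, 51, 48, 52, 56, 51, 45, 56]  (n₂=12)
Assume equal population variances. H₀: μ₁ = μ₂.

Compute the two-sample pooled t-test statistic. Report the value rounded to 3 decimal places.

test statistic = -5.657

x̄₁=42.500, s₁=3.631, n₁=12
x̄₂=51.417, s₂=4.078, n₂=12
s_p² = [11·3.631² + 11·4.078²]/22 = 14.9053
SE = √(s_p²·(1/12+1/12)) = 1.5761
t = (42.500−51.417)/1.5761 = -5.6573
df = 22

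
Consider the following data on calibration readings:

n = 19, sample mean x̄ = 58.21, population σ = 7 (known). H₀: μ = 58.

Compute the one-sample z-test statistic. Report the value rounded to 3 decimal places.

test statistic = 0.131

SE = σ/√n = 7/√19 = 1.6059
z = (x̄−μ₀)/SE = (58.21−58)/1.6059 = 0.1308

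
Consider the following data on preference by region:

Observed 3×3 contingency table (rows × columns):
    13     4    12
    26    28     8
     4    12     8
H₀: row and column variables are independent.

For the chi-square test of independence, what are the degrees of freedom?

df = (r−1)(c−1) = (3−1)·(3−1) = 4

degrees of freedom = 4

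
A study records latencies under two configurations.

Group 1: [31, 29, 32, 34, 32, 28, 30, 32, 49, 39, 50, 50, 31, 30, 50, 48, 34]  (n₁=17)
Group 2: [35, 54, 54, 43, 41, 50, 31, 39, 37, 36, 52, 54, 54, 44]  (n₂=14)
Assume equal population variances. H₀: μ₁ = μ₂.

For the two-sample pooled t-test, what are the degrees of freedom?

df = n₁ + n₂ − 2 = 17 + 14 − 2 = 29

degrees of freedom = 29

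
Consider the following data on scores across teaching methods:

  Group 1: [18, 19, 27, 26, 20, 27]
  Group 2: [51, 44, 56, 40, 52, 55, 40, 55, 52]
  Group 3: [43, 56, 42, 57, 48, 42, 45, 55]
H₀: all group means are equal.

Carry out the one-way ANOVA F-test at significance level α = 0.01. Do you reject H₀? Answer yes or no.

reject H₀: yes

Group means [22.83, 49.44, 48.50], grand mean 42.174
SSB = Σnᵢ(x̄ᵢ−x̄)² = 3040.249; SSW = ΣΣ(x−x̄ᵢ)² = 717.056
MSB = 3040.249/2 = 1520.1244; MSW = 717.056/20 = 35.8528
F = MSB/MSW = 42.3991
df = (2, 20)
p-value (upper-tail) = 0.00000
At α=0.01: p < α → reject H₀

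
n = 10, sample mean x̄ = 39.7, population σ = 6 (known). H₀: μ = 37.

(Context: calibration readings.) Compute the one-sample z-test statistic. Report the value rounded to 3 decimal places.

test statistic = 1.423

SE = σ/√n = 6/√10 = 1.8974
z = (x̄−μ₀)/SE = (39.7−37)/1.8974 = 1.4230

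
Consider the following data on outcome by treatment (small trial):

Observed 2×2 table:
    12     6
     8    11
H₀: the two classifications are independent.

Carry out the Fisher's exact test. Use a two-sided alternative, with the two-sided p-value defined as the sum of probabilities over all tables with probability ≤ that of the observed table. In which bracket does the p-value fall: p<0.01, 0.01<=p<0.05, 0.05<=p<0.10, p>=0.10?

Margins: r₁=18, r₂=19, c₁=20, c₂=17, n=37
p_obs = C(18,12)·C(19,8)/C(37,20); sum pmf over tables with pmf ≤ p_obs
p-value (two-sided) = 0.19136
→ bracket: p>=0.10

p-value bracket: p>=0.10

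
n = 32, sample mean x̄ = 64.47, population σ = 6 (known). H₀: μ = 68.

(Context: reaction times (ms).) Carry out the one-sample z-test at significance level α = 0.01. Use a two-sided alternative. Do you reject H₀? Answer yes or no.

reject H₀: yes

SE = σ/√n = 6/√32 = 1.0607
z = (x̄−μ₀)/SE = (64.47−68)/1.0607 = -3.3281
p-value (two-sided) = 0.00087
At α=0.01: p < α → reject H₀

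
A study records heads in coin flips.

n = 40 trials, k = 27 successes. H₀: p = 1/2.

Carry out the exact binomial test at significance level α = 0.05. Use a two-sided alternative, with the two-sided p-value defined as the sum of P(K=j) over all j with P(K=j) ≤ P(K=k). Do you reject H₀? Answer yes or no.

Exact binomial: n=40, k=27, p₀=1/2=0.5000
P(X=j) = C(n,j)·p₀^j·(1−p₀)^(n−j); p = Σ P(X=j) over j with P(X=j) ≤ P(X=27)
p-value (two-sided) = 0.03848
At α=0.05: p < α → reject H₀

reject H₀: yes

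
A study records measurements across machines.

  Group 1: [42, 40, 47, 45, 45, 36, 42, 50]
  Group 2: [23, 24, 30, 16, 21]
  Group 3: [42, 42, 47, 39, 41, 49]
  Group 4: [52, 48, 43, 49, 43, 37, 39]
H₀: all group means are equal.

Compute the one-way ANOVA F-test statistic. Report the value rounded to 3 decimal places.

Group means [43.38, 22.80, 43.33, 44.43], grand mean 39.692
SSB = Σnᵢ(x̄ᵢ−x̄)² = 1771.816; SSW = ΣΣ(x−x̄ᵢ)² = 487.723
MSB = 1771.816/3 = 590.6053; MSW = 487.723/22 = 22.1692
F = MSB/MSW = 26.6408
df = (3, 22)

test statistic = 26.641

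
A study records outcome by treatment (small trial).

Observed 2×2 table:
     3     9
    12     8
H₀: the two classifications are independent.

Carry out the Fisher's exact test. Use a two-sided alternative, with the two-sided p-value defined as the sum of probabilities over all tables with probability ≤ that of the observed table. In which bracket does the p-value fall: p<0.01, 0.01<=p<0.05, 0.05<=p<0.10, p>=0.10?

Margins: r₁=12, r₂=20, c₁=15, c₂=17, n=32
p_obs = C(12,3)·C(20,12)/C(32,15); sum pmf over tables with pmf ≤ p_obs
p-value (two-sided) = 0.07587
→ bracket: 0.05<=p<0.10

p-value bracket: 0.05<=p<0.10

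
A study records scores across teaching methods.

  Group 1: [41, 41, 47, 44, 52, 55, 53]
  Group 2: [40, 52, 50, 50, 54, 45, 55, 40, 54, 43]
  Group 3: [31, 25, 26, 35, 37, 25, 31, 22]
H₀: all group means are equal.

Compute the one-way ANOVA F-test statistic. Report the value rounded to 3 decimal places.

Group means [47.57, 48.30, 29.00], grand mean 41.920
SSB = Σnᵢ(x̄ᵢ−x̄)² = 1966.026; SSW = ΣΣ(x−x̄ᵢ)² = 707.814
MSB = 1966.026/2 = 983.0129; MSW = 707.814/22 = 32.1734
F = MSB/MSW = 30.5536
df = (2, 22)

test statistic = 30.554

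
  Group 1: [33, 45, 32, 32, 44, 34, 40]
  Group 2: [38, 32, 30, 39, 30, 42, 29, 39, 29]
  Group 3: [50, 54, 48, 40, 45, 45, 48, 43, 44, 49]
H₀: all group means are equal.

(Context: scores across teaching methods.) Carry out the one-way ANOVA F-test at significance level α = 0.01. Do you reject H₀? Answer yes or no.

reject H₀: yes

Group means [37.14, 34.22, 46.60], grand mean 39.769
SSB = Σnᵢ(x̄ᵢ−x̄)² = 791.803; SSW = ΣΣ(x−x̄ᵢ)² = 556.813
MSB = 791.803/2 = 395.9013; MSW = 556.813/23 = 24.2092
F = MSB/MSW = 16.3533
df = (2, 23)
p-value (upper-tail) = 0.00004
At α=0.01: p < α → reject H₀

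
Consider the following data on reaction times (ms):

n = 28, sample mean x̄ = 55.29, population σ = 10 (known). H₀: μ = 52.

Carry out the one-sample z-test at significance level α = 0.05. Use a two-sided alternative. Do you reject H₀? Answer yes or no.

SE = σ/√n = 10/√28 = 1.8898
z = (x̄−μ₀)/SE = (55.29−52)/1.8898 = 1.7409
p-value (two-sided) = 0.08170
At α=0.05: p ≥ α → fail to reject H₀

reject H₀: no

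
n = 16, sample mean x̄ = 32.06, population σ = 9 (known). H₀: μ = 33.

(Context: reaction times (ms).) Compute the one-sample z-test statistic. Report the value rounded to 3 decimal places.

test statistic = -0.418

SE = σ/√n = 9/√16 = 2.2500
z = (x̄−μ₀)/SE = (32.06−33)/2.2500 = -0.4178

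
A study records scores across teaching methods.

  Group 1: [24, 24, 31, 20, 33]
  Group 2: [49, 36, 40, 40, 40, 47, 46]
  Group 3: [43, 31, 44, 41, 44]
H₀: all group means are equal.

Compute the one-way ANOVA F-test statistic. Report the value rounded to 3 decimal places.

test statistic = 15.772

Group means [26.40, 42.57, 40.60], grand mean 37.235
SSB = Σnᵢ(x̄ᵢ−x̄)² = 842.945; SSW = ΣΣ(x−x̄ᵢ)² = 374.114
MSB = 842.945/2 = 421.4723; MSW = 374.114/14 = 26.7224
F = MSB/MSW = 15.7722
df = (2, 14)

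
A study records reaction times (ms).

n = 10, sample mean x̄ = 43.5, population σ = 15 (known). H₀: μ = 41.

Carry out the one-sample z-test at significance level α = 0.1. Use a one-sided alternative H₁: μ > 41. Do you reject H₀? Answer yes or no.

reject H₀: no

SE = σ/√n = 15/√10 = 4.7434
z = (x̄−μ₀)/SE = (43.5−41)/4.7434 = 0.5270
p-value (one-sided, H₁ greater) = 0.29908
At α=0.1: p ≥ α → fail to reject H₀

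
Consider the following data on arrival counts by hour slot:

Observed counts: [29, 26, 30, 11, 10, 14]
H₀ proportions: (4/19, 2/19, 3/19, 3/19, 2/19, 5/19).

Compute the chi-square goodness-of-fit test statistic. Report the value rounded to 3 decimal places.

test statistic = 34.816

n = 120; E_i = n·p_i = [25.26, 12.63, 18.95, 18.95, 12.63, 31.58]
χ² = (29−25.26)²/25.26 + (26−12.63)²/12.63 + (30−18.95)²/18.95 + (11−18.95)²/18.95 + (10−12.63)²/12.63 + (14−31.58)²/31.58 = 34.8157
df = 5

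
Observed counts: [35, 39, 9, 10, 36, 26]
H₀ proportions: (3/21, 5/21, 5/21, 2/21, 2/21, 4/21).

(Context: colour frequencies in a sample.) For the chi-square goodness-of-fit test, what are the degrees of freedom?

df = k − 1 = 6 − 1 = 5

degrees of freedom = 5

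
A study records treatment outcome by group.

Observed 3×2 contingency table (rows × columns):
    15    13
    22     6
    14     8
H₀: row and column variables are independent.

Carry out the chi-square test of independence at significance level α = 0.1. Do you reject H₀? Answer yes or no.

Row totals [28, 28, 22], col totals [51, 27], n=78
χ² = (15−18.31)²/18.31 + (13−9.69)²/9.69 + (22−18.31)²/18.31 + (6−9.69)²/9.69 + (14−14.38)²/14.38 + (8−7.62)²/7.62 = 3.9074
df = 2
p-value (upper-tail) = 0.14175
At α=0.1: p ≥ α → fail to reject H₀

reject H₀: no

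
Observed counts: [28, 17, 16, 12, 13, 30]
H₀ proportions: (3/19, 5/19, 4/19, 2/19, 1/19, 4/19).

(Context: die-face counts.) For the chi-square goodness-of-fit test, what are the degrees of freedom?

degrees of freedom = 5

df = k − 1 = 6 − 1 = 5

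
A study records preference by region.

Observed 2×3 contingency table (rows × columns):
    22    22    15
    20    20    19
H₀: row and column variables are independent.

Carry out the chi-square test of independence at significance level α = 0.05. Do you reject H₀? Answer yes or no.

Row totals [59, 59], col totals [42, 42, 34], n=118
χ² = (22−21.00)²/21.00 + (22−21.00)²/21.00 + (15−17.00)²/17.00 + (20−21.00)²/21.00 + (20−21.00)²/21.00 + (19−17.00)²/17.00 = 0.6611
df = 2
p-value (upper-tail) = 0.71854
At α=0.05: p ≥ α → fail to reject H₀

reject H₀: no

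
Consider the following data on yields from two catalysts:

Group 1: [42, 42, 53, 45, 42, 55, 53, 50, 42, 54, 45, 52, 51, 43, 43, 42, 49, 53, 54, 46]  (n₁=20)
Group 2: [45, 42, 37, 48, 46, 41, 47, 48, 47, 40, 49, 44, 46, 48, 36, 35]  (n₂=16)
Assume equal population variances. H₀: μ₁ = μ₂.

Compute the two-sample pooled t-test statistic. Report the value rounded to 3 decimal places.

x̄₁=47.800, s₁=5.012, n₁=20
x̄₂=43.688, s₂=4.629, n₂=16
s_p² = [19·5.012² + 15·4.629²]/34 = 23.4893
SE = √(s_p²·(1/20+1/16)) = 1.6256
t = (47.800−43.688)/1.6256 = 2.5298
df = 34

test statistic = 2.530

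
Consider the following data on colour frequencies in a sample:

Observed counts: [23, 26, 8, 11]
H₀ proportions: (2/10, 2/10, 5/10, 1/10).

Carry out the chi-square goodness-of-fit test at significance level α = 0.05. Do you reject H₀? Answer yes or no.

n = 68; E_i = n·p_i = [13.60, 13.60, 34.00, 6.80]
χ² = (23−13.60)²/13.60 + (26−13.60)²/13.60 + (8−34.00)²/34.00 + (11−6.80)²/6.80 = 40.2794
df = 3
p-value (upper-tail) = 0.00000
At α=0.05: p < α → reject H₀

reject H₀: yes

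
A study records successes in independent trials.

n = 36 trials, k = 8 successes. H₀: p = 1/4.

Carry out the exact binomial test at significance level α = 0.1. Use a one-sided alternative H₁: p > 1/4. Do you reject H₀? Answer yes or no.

Exact binomial: n=36, k=8, p₀=1/4=0.2500
P(X≥8) from Σ C(n,i)·p₀^i·(1−p₀)^(n−i)
p-value (one-sided, H₁ greater) = 0.71029
At α=0.1: p ≥ α → fail to reject H₀

reject H₀: no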